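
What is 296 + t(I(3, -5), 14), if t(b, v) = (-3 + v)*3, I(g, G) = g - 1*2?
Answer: 329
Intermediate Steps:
I(g, G) = -2 + g (I(g, G) = g - 2 = -2 + g)
t(b, v) = -9 + 3*v
296 + t(I(3, -5), 14) = 296 + (-9 + 3*14) = 296 + (-9 + 42) = 296 + 33 = 329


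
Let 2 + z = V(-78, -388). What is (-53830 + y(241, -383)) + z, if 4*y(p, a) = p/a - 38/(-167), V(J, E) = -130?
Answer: -13805879621/255844 ≈ -53962.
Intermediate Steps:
z = -132 (z = -2 - 130 = -132)
y(p, a) = 19/334 + p/(4*a) (y(p, a) = (p/a - 38/(-167))/4 = (p/a - 38*(-1/167))/4 = (p/a + 38/167)/4 = (38/167 + p/a)/4 = 19/334 + p/(4*a))
(-53830 + y(241, -383)) + z = (-53830 + (19/334 + (¼)*241/(-383))) - 132 = (-53830 + (19/334 + (¼)*241*(-1/383))) - 132 = (-53830 + (19/334 - 241/1532)) - 132 = (-53830 - 25693/255844) - 132 = -13772108213/255844 - 132 = -13805879621/255844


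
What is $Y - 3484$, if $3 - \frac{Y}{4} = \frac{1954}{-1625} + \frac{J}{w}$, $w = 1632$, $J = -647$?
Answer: $- \frac{2297695697}{663000} \approx -3465.6$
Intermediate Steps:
$Y = \frac{12196303}{663000}$ ($Y = 12 - 4 \left(\frac{1954}{-1625} - \frac{647}{1632}\right) = 12 - 4 \left(1954 \left(- \frac{1}{1625}\right) - \frac{647}{1632}\right) = 12 - 4 \left(- \frac{1954}{1625} - \frac{647}{1632}\right) = 12 - - \frac{4240303}{663000} = 12 + \frac{4240303}{663000} = \frac{12196303}{663000} \approx 18.396$)
$Y - 3484 = \frac{12196303}{663000} - 3484 = - \frac{2297695697}{663000}$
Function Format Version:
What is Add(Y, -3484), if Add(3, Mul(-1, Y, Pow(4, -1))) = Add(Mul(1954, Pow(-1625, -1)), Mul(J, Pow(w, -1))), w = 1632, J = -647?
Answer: Rational(-2297695697, 663000) ≈ -3465.6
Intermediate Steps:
Y = Rational(12196303, 663000) (Y = Add(12, Mul(-4, Add(Mul(1954, Pow(-1625, -1)), Mul(-647, Pow(1632, -1))))) = Add(12, Mul(-4, Add(Mul(1954, Rational(-1, 1625)), Mul(-647, Rational(1, 1632))))) = Add(12, Mul(-4, Add(Rational(-1954, 1625), Rational(-647, 1632)))) = Add(12, Mul(-4, Rational(-4240303, 2652000))) = Add(12, Rational(4240303, 663000)) = Rational(12196303, 663000) ≈ 18.396)
Add(Y, -3484) = Add(Rational(12196303, 663000), -3484) = Rational(-2297695697, 663000)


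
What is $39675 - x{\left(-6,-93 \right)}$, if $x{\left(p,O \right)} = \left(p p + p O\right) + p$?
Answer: $39087$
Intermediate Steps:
$x{\left(p,O \right)} = p + p^{2} + O p$ ($x{\left(p,O \right)} = \left(p^{2} + O p\right) + p = p + p^{2} + O p$)
$39675 - x{\left(-6,-93 \right)} = 39675 - - 6 \left(1 - 93 - 6\right) = 39675 - \left(-6\right) \left(-98\right) = 39675 - 588 = 39087$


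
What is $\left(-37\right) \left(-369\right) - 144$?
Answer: $13509$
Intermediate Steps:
$\left(-37\right) \left(-369\right) - 144 = 13653 - 144 = 13509$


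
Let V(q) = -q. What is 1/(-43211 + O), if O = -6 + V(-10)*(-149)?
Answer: -1/44707 ≈ -2.2368e-5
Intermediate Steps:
O = -1496 (O = -6 - 1*(-10)*(-149) = -6 + 10*(-149) = -6 - 1490 = -1496)
1/(-43211 + O) = 1/(-43211 - 1496) = 1/(-44707) = -1/44707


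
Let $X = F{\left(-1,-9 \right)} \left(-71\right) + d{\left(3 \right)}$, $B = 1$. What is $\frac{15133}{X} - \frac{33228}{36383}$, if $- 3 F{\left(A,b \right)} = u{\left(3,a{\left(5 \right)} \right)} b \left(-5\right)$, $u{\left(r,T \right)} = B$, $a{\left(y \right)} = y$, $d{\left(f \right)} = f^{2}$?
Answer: $\frac{514897067}{39075342} \approx 13.177$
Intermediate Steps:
$u{\left(r,T \right)} = 1$
$F{\left(A,b \right)} = \frac{5 b}{3}$ ($F{\left(A,b \right)} = - \frac{1 b \left(-5\right)}{3} = - \frac{b \left(-5\right)}{3} = - \frac{\left(-5\right) b}{3} = \frac{5 b}{3}$)
$X = 1074$ ($X = \frac{5}{3} \left(-9\right) \left(-71\right) + 3^{2} = \left(-15\right) \left(-71\right) + 9 = 1065 + 9 = 1074$)
$\frac{15133}{X} - \frac{33228}{36383} = \frac{15133}{1074} - \frac{33228}{36383} = \frac{514897067}{39075342}$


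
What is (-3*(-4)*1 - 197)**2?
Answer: 34225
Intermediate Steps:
(-3*(-4)*1 - 197)**2 = (12*1 - 197)**2 = (12 - 197)**2 = (-185)**2 = 34225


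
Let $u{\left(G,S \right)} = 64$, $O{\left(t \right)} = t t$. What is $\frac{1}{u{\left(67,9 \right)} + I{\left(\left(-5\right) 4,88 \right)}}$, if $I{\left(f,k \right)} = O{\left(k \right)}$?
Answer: $\frac{1}{7808} \approx 0.00012807$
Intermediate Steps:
$O{\left(t \right)} = t^{2}$
$I{\left(f,k \right)} = k^{2}$
$\frac{1}{u{\left(67,9 \right)} + I{\left(\left(-5\right) 4,88 \right)}} = \frac{1}{64 + 88^{2}} = \frac{1}{64 + 7744} = \frac{1}{7808}$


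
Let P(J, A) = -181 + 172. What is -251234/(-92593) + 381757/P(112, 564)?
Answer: -35345764795/833337 ≈ -42415.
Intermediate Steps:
P(J, A) = -9
-251234/(-92593) + 381757/P(112, 564) = -251234/(-92593) + 381757/(-9) = -251234*(-1/92593) + 381757*(-⅑) = 251234/92593 - 381757/9 = -35345764795/833337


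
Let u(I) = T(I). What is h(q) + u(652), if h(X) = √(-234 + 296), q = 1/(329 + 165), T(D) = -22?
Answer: -22 + √62 ≈ -14.126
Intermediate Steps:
u(I) = -22
q = 1/494 ≈ 0.0020243
h(X) = √62
h(q) + u(652) = √62 - 22 = -22 + √62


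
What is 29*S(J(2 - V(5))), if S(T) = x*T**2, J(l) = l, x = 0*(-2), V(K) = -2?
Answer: 0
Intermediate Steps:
x = 0
S(T) = 0 (S(T) = 0*T**2 = 0)
29*S(J(2 - V(5))) = 29*0 = 0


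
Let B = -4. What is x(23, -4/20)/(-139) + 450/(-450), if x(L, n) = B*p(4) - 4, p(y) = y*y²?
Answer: 121/139 ≈ 0.87050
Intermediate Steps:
p(y) = y³
x(L, n) = -260 (x(L, n) = -4*4³ - 4 = -4*64 - 4 = -256 - 4 = -260)
x(23, -4/20)/(-139) + 450/(-450) = -260/(-139) + 450/(-450) = -260*(-1/139) + 450*(-1/450) = 260/139 - 1 = 121/139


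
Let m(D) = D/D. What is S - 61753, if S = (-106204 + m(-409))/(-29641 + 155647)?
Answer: -2593784907/42002 ≈ -61754.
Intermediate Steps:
m(D) = 1
S = -35401/42002 (S = (-106204 + 1)/(-29641 + 155647) = -106203/126006 = -106203*1/126006 = -35401/42002 ≈ -0.84284)
S - 61753 = -35401/42002 - 61753 = -2593784907/42002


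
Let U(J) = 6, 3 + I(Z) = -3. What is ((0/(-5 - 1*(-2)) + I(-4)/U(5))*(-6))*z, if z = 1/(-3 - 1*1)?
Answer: -3/2 ≈ -1.5000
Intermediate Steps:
I(Z) = -6 (I(Z) = -3 - 3 = -6)
z = -¼ (z = 1/(-3 - 1) = 1/(-4) = -¼ ≈ -0.25000)
((0/(-5 - 1*(-2)) + I(-4)/U(5))*(-6))*z = ((0/(-5 - 1*(-2)) - 6/6)*(-6))*(-¼) = ((0/(-5 + 2) - 6*⅙)*(-6))*(-¼) = ((0/(-3) - 1)*(-6))*(-¼) = ((0*(-⅓) - 1)*(-6))*(-¼) = ((0 - 1)*(-6))*(-¼) = -1*(-6)*(-¼) = 6*(-¼) = -3/2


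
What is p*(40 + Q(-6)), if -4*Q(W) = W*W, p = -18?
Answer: -558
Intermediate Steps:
Q(W) = -W**2/4 (Q(W) = -W*W/4 = -W**2/4)
p*(40 + Q(-6)) = -18*(40 - 1/4*(-6)**2) = -18*(40 - 1/4*36) = -18*(40 - 9) = -18*31 = -558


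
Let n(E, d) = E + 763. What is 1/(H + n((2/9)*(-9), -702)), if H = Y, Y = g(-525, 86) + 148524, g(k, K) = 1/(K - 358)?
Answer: 272/40605519 ≈ 6.6986e-6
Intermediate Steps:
g(k, K) = 1/(-358 + K)
n(E, d) = 763 + E
Y = 40398527/272 (Y = 1/(-358 + 86) + 148524 = 1/(-272) + 148524 = -1/272 + 148524 = 40398527/272 ≈ 1.4852e+5)
H = 40398527/272 ≈ 1.4852e+5
1/(H + n((2/9)*(-9), -702)) = 1/(40398527/272 + (763 + (2/9)*(-9))) = 1/(40398527/272 + (763 - 2)) = 1/(40398527/272 + 761) = 1/(40605519/272) = 272/40605519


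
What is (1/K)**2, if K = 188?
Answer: 1/35344 ≈ 2.8293e-5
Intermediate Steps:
(1/K)**2 = (1/188)**2 = 1/35344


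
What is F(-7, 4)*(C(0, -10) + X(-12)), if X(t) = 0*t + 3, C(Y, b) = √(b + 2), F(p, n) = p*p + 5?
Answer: 162 + 108*I*√2 ≈ 162.0 + 152.74*I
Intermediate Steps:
F(p, n) = 5 + p² (F(p, n) = p² + 5 = 5 + p²)
C(Y, b) = √(2 + b)
X(t) = 3 (X(t) = 0 + 3 = 3)
F(-7, 4)*(C(0, -10) + X(-12)) = (5 + (-7)²)*(√(2 - 10) + 3) = (5 + 49)*(√(-8) + 3) = 54*(2*I*√2 + 3) = 54*(3 + 2*I*√2) = 162 + 108*I*√2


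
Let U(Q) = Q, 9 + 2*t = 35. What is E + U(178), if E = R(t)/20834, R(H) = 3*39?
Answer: 3708569/20834 ≈ 178.01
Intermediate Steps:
t = 13 (t = -9/2 + (1/2)*35 = -9/2 + 35/2 = 13)
R(H) = 117
E = 117/20834 ≈ 0.0056158
E + U(178) = 117/20834 + 178 = 3708569/20834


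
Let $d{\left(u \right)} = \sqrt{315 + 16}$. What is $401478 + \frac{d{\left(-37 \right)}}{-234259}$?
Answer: $401478 - \frac{\sqrt{331}}{234259} \approx 4.0148 \cdot 10^{5}$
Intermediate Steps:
$d{\left(u \right)} = \sqrt{331}$
$401478 + \frac{d{\left(-37 \right)}}{-234259} = 401478 + \frac{\sqrt{331}}{-234259} = 401478 + \sqrt{331} \left(- \frac{1}{234259}\right) = 401478 - \frac{\sqrt{331}}{234259}$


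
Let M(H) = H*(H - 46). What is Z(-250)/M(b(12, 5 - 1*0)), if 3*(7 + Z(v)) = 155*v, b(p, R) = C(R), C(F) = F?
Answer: 38771/615 ≈ 63.042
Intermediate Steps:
b(p, R) = R
Z(v) = -7 + 155*v/3 (Z(v) = -7 + (155*v)/3 = -7 + 155*v/3)
M(H) = H*(-46 + H)
Z(-250)/M(b(12, 5 - 1*0)) = (-7 + (155/3)*(-250))/(((5 - 1*0)*(-46 + (5 - 1*0)))) = (-7 - 38750/3)/(((5 + 0)*(-46 + (5 + 0)))) = -38771*1/(5*(-46 + 5))/3 = -38771/(3*(5*(-41))) = -38771/3/(-205) = -38771/3*(-1/205) = 38771/615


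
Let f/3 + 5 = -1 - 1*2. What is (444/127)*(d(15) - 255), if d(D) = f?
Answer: -123876/127 ≈ -975.40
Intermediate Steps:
f = -24 (f = -15 + 3*(-1 - 1*2) = -15 + 3*(-1 - 2) = -15 + 3*(-3) = -15 - 9 = -24)
d(D) = -24
(444/127)*(d(15) - 255) = (444/127)*(-24 - 255) = (444*(1/127))*(-279) = (444/127)*(-279) = -123876/127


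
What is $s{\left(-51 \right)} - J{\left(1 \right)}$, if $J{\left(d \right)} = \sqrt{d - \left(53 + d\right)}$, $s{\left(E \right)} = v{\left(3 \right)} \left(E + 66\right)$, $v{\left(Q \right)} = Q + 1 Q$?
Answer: $90 - i \sqrt{53} \approx 90.0 - 7.2801 i$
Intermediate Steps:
$v{\left(Q \right)} = 2 Q$ ($v{\left(Q \right)} = Q + Q = 2 Q$)
$s{\left(E \right)} = 396 + 6 E$ ($s{\left(E \right)} = 2 \cdot 3 \left(E + 66\right) = 6 \left(66 + E\right) = 396 + 6 E$)
$J{\left(d \right)} = i \sqrt{53}$ ($J{\left(d \right)} = \sqrt{-53} = i \sqrt{53}$)
$s{\left(-51 \right)} - J{\left(1 \right)} = \left(396 + 6 \left(-51\right)\right) - i \sqrt{53} = \left(396 - 306\right) - i \sqrt{53} = 90 - i \sqrt{53}$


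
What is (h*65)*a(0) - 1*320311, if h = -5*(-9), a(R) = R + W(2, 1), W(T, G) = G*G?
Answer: -317386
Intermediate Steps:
W(T, G) = G**2
a(R) = 1 + R (a(R) = R + 1**2 = R + 1 = 1 + R)
h = 45
(h*65)*a(0) - 1*320311 = (45*65)*(1 + 0) - 1*320311 = 2925*1 - 320311 = 2925 - 320311 = -317386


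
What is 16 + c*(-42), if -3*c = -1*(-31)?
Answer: 450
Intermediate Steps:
c = -31/3 (c = -(-1)*(-31)/3 = -⅓*31 = -31/3 ≈ -10.333)
16 + c*(-42) = 16 - 31/3*(-42) = 16 + 434 = 450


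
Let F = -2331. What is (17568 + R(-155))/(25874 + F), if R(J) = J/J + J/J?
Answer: 17570/23543 ≈ 0.74629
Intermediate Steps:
R(J) = 2 (R(J) = 1 + 1 = 2)
(17568 + R(-155))/(25874 + F) = (17568 + 2)/(25874 - 2331) = 17570/23543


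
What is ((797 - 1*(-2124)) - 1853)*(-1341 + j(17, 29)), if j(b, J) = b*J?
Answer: -905664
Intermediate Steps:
j(b, J) = J*b
((797 - 1*(-2124)) - 1853)*(-1341 + j(17, 29)) = ((797 - 1*(-2124)) - 1853)*(-1341 + 29*17) = ((797 + 2124) - 1853)*(-1341 + 493) = (2921 - 1853)*(-848) = 1068*(-848) = -905664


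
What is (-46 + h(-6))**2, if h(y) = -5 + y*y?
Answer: 225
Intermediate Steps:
h(y) = -5 + y**2
(-46 + h(-6))**2 = (-46 + (-5 + (-6)**2))**2 = (-46 + (-5 + 36))**2 = (-46 + 31)**2 = (-15)**2 = 225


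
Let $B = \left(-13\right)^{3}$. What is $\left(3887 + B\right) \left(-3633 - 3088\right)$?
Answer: $-11358490$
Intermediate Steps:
$B = -2197$
$\left(3887 + B\right) \left(-3633 - 3088\right) = \left(3887 - 2197\right) \left(-3633 - 3088\right) = 1690 \left(-6721\right) = -11358490$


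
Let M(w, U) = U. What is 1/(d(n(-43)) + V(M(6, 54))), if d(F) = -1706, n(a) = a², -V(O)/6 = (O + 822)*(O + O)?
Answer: -1/569354 ≈ -1.7564e-6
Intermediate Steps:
V(O) = -12*O*(822 + O) (V(O) = -6*(O + 822)*(O + O) = -6*(822 + O)*2*O = -12*O*(822 + O))
1/(d(n(-43)) + V(M(6, 54))) = 1/(-1706 - 12*54*(822 + 54)) = 1/(-1706 - 12*54*876) = 1/(-1706 - 567648) = 1/(-569354) = -1/569354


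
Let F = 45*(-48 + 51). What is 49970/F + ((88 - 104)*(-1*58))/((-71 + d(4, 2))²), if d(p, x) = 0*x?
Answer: 50404810/136107 ≈ 370.33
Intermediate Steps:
d(p, x) = 0
F = 135 (F = 45*3 = 135)
49970/F + ((88 - 104)*(-1*58))/((-71 + d(4, 2))²) = 49970/135 + ((88 - 104)*(-1*58))/((-71 + 0)²) = 49970*(1/135) + (-16*(-58))/((-71)²) = 9994/27 + 928/5041 = 50404810/136107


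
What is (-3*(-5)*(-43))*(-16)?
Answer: 10320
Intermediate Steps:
(-3*(-5)*(-43))*(-16) = (15*(-43))*(-16) = -645*(-16) = 10320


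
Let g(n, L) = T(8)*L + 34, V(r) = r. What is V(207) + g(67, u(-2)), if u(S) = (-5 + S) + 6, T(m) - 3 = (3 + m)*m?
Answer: 150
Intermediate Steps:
T(m) = 3 + m*(3 + m) (T(m) = 3 + (3 + m)*m = 3 + m*(3 + m))
u(S) = 1 + S
g(n, L) = 34 + 91*L (g(n, L) = (3 + 8**2 + 3*8)*L + 34 = (3 + 64 + 24)*L + 34 = 91*L + 34 = 34 + 91*L)
V(207) + g(67, u(-2)) = 207 + (34 + 91*(1 - 2)) = 207 + (34 + 91*(-1)) = 207 + (34 - 91) = 207 - 57 = 150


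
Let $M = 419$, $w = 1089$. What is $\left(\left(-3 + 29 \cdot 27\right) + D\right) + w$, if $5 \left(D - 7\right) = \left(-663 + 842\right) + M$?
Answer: $\frac{9978}{5} \approx 1995.6$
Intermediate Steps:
$D = \frac{633}{5}$ ($D = 7 + \frac{\left(-663 + 842\right) + 419}{5} = 7 + \frac{179 + 419}{5} = 7 + \frac{1}{5} \cdot 598 = 7 + \frac{598}{5} = \frac{633}{5} \approx 126.6$)
$\left(\left(-3 + 29 \cdot 27\right) + D\right) + w = \left(\left(-3 + 29 \cdot 27\right) + \frac{633}{5}\right) + 1089 = \left(\left(-3 + 783\right) + \frac{633}{5}\right) + 1089 = \left(780 + \frac{633}{5}\right) + 1089 = \frac{4533}{5} + 1089 = \frac{9978}{5}$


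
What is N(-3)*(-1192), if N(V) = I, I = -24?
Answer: 28608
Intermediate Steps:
N(V) = -24
N(-3)*(-1192) = -24*(-1192) = 28608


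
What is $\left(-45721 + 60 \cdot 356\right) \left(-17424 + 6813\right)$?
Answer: $258494571$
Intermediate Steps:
$\left(-45721 + 60 \cdot 356\right) \left(-17424 + 6813\right) = \left(-45721 + 21360\right) \left(-10611\right) = \left(-24361\right) \left(-10611\right) = 258494571$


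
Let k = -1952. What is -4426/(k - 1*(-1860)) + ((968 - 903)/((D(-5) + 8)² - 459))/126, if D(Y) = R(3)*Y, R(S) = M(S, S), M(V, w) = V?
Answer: 11432059/237636 ≈ 48.107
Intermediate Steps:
R(S) = S
D(Y) = 3*Y
-4426/(k - 1*(-1860)) + ((968 - 903)/((D(-5) + 8)² - 459))/126 = -4426/(-1952 - 1*(-1860)) + ((968 - 903)/((3*(-5) + 8)² - 459))/126 = -4426/(-1952 + 1860) + (65/((-15 + 8)² - 459))*(1/126) = -4426/(-92) + (65/((-7)² - 459))*(1/126) = -4426*(-1/92) + (65/(49 - 459))*(1/126) = 2213/46 + (65/(-410))*(1/126) = 2213/46 + (65*(-1/410))*(1/126) = 2213/46 - 13/82*1/126 = 2213/46 - 13/10332 = 11432059/237636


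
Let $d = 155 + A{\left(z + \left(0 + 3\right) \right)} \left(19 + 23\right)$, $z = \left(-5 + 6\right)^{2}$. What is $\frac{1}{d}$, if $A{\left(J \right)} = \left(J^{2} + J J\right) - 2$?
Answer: $\frac{1}{1415} \approx 0.00070671$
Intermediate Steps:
$z = 1$ ($z = 1^{2} = 1$)
$A{\left(J \right)} = -2 + 2 J^{2}$ ($A{\left(J \right)} = \left(J^{2} + J^{2}\right) - 2 = 2 J^{2} - 2 = -2 + 2 J^{2}$)
$d = 1415$ ($d = 155 + \left(-2 + 2 \left(1 + \left(0 + 3\right)\right)^{2}\right) \left(19 + 23\right) = 155 + \left(-2 + 2 \left(1 + 3\right)^{2}\right) 42 = 155 + \left(-2 + 2 \cdot 4^{2}\right) 42 = 155 + \left(-2 + 2 \cdot 16\right) 42 = 155 + \left(-2 + 32\right) 42 = 155 + 30 \cdot 42 = 155 + 1260 = 1415$)
$\frac{1}{d} = \frac{1}{1415}$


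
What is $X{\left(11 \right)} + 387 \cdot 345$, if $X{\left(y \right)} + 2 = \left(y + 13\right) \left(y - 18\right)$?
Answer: $133345$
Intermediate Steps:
$X{\left(y \right)} = -2 + \left(-18 + y\right) \left(13 + y\right)$ ($X{\left(y \right)} = -2 + \left(y + 13\right) \left(y - 18\right) = -2 + \left(13 + y\right) \left(-18 + y\right) = -2 + \left(-18 + y\right) \left(13 + y\right)$)
$X{\left(11 \right)} + 387 \cdot 345 = \left(-236 + 11^{2} - 55\right) + 387 \cdot 345 = \left(-236 + 121 - 55\right) + 133515 = -170 + 133515 = 133345$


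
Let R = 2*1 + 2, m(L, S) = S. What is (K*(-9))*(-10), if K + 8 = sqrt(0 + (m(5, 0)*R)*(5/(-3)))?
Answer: -720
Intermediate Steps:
R = 4 (R = 2 + 2 = 4)
K = -8 (K = -8 + sqrt(0 + (0*4)*(5/(-3))) = -8 + sqrt(0 + 0*(5*(-1/3))) = -8 + sqrt(0 + 0*(-5/3)) = -8 + sqrt(0 + 0) = -8 + sqrt(0) = -8 + 0 = -8)
(K*(-9))*(-10) = -8*(-9)*(-10) = 72*(-10) = -720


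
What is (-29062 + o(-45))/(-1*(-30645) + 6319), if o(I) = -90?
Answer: -7288/9241 ≈ -0.78866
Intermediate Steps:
(-29062 + o(-45))/(-1*(-30645) + 6319) = (-29062 - 90)/(-1*(-30645) + 6319) = -29152/(30645 + 6319) = -29152/36964 = -29152*1/36964 = -7288/9241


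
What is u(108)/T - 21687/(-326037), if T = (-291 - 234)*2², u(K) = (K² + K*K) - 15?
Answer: -839484209/76075300 ≈ -11.035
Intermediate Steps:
u(K) = -15 + 2*K² (u(K) = (K² + K²) - 15 = 2*K² - 15 = -15 + 2*K²)
T = -2100 (T = -525*4 = -2100)
u(108)/T - 21687/(-326037) = (-15 + 2*108²)/(-2100) - 21687/(-326037) = (-15 + 2*11664)*(-1/2100) - 21687*(-1/326037) = (-15 + 23328)*(-1/2100) + 7229/108679 = 23313*(-1/2100) + 7229/108679 = -7771/700 + 7229/108679 = -839484209/76075300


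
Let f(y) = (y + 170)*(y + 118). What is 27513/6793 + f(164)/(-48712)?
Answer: 175098543/82725154 ≈ 2.1166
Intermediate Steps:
f(y) = (118 + y)*(170 + y) (f(y) = (170 + y)*(118 + y) = (118 + y)*(170 + y))
27513/6793 + f(164)/(-48712) = 27513/6793 + (20060 + 164² + 288*164)/(-48712) = 27513*(1/6793) + (20060 + 26896 + 47232)*(-1/48712) = 27513/6793 + 94188*(-1/48712) = 27513/6793 - 23547/12178 = 175098543/82725154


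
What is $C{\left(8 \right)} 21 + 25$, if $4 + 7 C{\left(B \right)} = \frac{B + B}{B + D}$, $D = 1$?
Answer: $\frac{55}{3} \approx 18.333$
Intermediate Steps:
$C{\left(B \right)} = - \frac{4}{7} + \frac{2 B}{7 \left(1 + B\right)}$ ($C{\left(B \right)} = - \frac{4}{7} + \frac{\left(B + B\right) \frac{1}{B + 1}}{7} = - \frac{4}{7} + \frac{2 B \frac{1}{1 + B}}{7} = - \frac{4}{7} + \frac{2 B}{7 \left(1 + B\right)}$)
$C{\left(8 \right)} 21 + 25 = \frac{2 \left(-2 - 8\right)}{7 \left(1 + 8\right)} 21 + 25 = \frac{2 \left(-2 - 8\right)}{7 \cdot 9} \cdot 21 + 25 = \frac{2}{7} \cdot \frac{1}{9} \left(-10\right) 21 + 25 = \left(- \frac{20}{63}\right) 21 + 25 = - \frac{20}{3} + 25 = \frac{55}{3}$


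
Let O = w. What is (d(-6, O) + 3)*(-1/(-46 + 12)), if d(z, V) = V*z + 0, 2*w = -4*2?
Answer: 27/34 ≈ 0.79412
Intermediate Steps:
w = -4 (w = (-4*2)/2 = (½)*(-8) = -4)
O = -4
d(z, V) = V*z
(d(-6, O) + 3)*(-1/(-46 + 12)) = (-4*(-6) + 3)*(-1/(-46 + 12)) = (24 + 3)*(-1/(-34)) = 27*(-1*(-1/34)) = 27*(1/34) = 27/34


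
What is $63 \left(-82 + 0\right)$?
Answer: $-5166$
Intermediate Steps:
$63 \left(-82 + 0\right) = 63 \left(-82\right) = -5166$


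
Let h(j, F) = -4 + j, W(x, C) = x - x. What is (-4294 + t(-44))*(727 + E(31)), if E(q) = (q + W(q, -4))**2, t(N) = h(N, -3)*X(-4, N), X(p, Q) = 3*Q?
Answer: 3446896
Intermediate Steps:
W(x, C) = 0
t(N) = 3*N*(-4 + N) (t(N) = (-4 + N)*(3*N) = 3*N*(-4 + N))
E(q) = q**2 (E(q) = (q + 0)**2 = q**2)
(-4294 + t(-44))*(727 + E(31)) = (-4294 + 3*(-44)*(-4 - 44))*(727 + 31**2) = (-4294 + 3*(-44)*(-48))*(727 + 961) = (-4294 + 6336)*1688 = 2042*1688 = 3446896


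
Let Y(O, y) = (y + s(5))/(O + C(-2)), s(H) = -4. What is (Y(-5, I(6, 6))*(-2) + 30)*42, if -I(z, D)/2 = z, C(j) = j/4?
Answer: 11172/11 ≈ 1015.6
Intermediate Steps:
C(j) = j/4 (C(j) = j*(1/4) = j/4)
I(z, D) = -2*z
Y(O, y) = (-4 + y)/(-1/2 + O) (Y(O, y) = (y - 4)/(O + (1/4)*(-2)) = (-4 + y)/(O - 1/2) = (-4 + y)/(-1/2 + O))
(Y(-5, I(6, 6))*(-2) + 30)*42 = ((2*(-4 - 2*6)/(-1 + 2*(-5)))*(-2) + 30)*42 = ((2*(-4 - 12)/(-1 - 10))*(-2) + 30)*42 = ((2*(-16)/(-11))*(-2) + 30)*42 = ((2*(-1/11)*(-16))*(-2) + 30)*42 = ((32/11)*(-2) + 30)*42 = (-64/11 + 30)*42 = (266/11)*42 = 11172/11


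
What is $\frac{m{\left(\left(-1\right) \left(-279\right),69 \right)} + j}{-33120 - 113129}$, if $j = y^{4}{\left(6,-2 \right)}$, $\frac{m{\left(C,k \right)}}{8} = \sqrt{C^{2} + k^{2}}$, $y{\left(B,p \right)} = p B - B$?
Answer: $- \frac{104976}{146249} - \frac{24 \sqrt{9178}}{146249} \approx -0.73351$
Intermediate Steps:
$y{\left(B,p \right)} = - B + B p$ ($y{\left(B,p \right)} = B p - B = - B + B p$)
$m{\left(C,k \right)} = 8 \sqrt{C^{2} + k^{2}}$
$j = 104976$ ($j = \left(6 \left(-1 - 2\right)\right)^{4} = \left(6 \left(-3\right)\right)^{4} = \left(-18\right)^{4} = 104976$)
$\frac{m{\left(\left(-1\right) \left(-279\right),69 \right)} + j}{-33120 - 113129} = \frac{8 \sqrt{\left(\left(-1\right) \left(-279\right)\right)^{2} + 69^{2}} + 104976}{-33120 - 113129} = \frac{8 \sqrt{279^{2} + 4761} + 104976}{-146249} = \left(8 \sqrt{77841 + 4761} + 104976\right) \left(- \frac{1}{146249}\right) = \left(8 \sqrt{82602} + 104976\right) \left(- \frac{1}{146249}\right) = \left(8 \cdot 3 \sqrt{9178} + 104976\right) \left(- \frac{1}{146249}\right) = \left(24 \sqrt{9178} + 104976\right) \left(- \frac{1}{146249}\right) = \left(104976 + 24 \sqrt{9178}\right) \left(- \frac{1}{146249}\right) = - \frac{104976}{146249} - \frac{24 \sqrt{9178}}{146249}$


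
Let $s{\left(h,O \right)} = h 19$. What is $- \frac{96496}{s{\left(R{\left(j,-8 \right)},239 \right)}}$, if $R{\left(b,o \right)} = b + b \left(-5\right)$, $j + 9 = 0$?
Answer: $- \frac{24124}{171} \approx -141.08$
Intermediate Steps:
$j = -9$ ($j = -9 + 0 = -9$)
$R{\left(b,o \right)} = - 4 b$ ($R{\left(b,o \right)} = b - 5 b = - 4 b$)
$s{\left(h,O \right)} = 19 h$
$- \frac{96496}{s{\left(R{\left(j,-8 \right)},239 \right)}} = - \frac{96496}{19 \left(\left(-4\right) \left(-9\right)\right)} = - \frac{96496}{19 \cdot 36} = - \frac{96496}{684} = \left(-96496\right) \frac{1}{684} = - \frac{24124}{171}$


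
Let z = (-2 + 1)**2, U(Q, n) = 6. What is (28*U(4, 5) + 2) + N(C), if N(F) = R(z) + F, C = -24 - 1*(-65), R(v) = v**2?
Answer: 212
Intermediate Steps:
z = 1 (z = (-1)**2 = 1)
C = 41 (C = -24 + 65 = 41)
N(F) = 1 + F (N(F) = 1**2 + F = 1 + F)
(28*U(4, 5) + 2) + N(C) = (28*6 + 2) + (1 + 41) = (168 + 2) + 42 = 170 + 42 = 212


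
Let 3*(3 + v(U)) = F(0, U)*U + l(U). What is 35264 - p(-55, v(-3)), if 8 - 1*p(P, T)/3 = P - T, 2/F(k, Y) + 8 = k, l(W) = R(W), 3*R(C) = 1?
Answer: 420995/12 ≈ 35083.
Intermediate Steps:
R(C) = ⅓ (R(C) = (⅓)*1 = ⅓)
l(W) = ⅓
F(k, Y) = 2/(-8 + k)
v(U) = -26/9 - U/12 (v(U) = -3 + ((2/(-8 + 0))*U + ⅓)/3 = -3 + ((2/(-8))*U + ⅓)/3 = -3 + ((2*(-⅛))*U + ⅓)/3 = -3 + (-U/4 + ⅓)/3 = -3 + (⅓ - U/4)/3 = -3 + (⅑ - U/12) = -26/9 - U/12)
p(P, T) = 24 - 3*P + 3*T (p(P, T) = 24 - 3*(P - T) = 24 + (-3*P + 3*T) = 24 - 3*P + 3*T)
35264 - p(-55, v(-3)) = 35264 - (24 - 3*(-55) + 3*(-26/9 - 1/12*(-3))) = 35264 - (24 + 165 + 3*(-26/9 + ¼)) = 35264 - (24 + 165 + 3*(-95/36)) = 35264 - (24 + 165 - 95/12) = 35264 - 1*2173/12 = 35264 - 2173/12 = 420995/12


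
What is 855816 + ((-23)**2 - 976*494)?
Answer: 374201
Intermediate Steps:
855816 + ((-23)**2 - 976*494) = 855816 + (529 - 482144) = 855816 - 481615 = 374201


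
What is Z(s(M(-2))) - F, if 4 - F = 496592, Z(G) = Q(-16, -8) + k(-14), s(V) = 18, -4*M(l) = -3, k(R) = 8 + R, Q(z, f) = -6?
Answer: 496576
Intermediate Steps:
M(l) = ¾ (M(l) = -¼*(-3) = ¾)
Z(G) = -12 (Z(G) = -6 + (8 - 14) = -6 - 6 = -12)
F = -496588 (F = 4 - 1*496592 = 4 - 496592 = -496588)
Z(s(M(-2))) - F = -12 - 1*(-496588) = -12 + 496588 = 496576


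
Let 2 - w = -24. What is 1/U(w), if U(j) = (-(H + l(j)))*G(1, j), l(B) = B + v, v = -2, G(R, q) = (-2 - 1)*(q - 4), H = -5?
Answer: 1/1254 ≈ 0.00079745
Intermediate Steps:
w = 26 (w = 2 - 1*(-24) = 2 + 24 = 26)
G(R, q) = 12 - 3*q (G(R, q) = -3*(-4 + q) = 12 - 3*q)
l(B) = -2 + B (l(B) = B - 2 = -2 + B)
U(j) = (7 - j)*(12 - 3*j) (U(j) = (-(-5 + (-2 + j)))*(12 - 3*j) = (-(-7 + j))*(12 - 3*j) = (7 - j)*(12 - 3*j))
1/U(w) = 1/(3*(-7 + 26)*(-4 + 26)) = 1/(3*19*22) = 1/1254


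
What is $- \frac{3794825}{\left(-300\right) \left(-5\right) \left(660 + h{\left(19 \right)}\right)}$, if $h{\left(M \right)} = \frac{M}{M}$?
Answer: $- \frac{151793}{39660} \approx -3.8274$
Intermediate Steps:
$h{\left(M \right)} = 1$
$- \frac{3794825}{\left(-300\right) \left(-5\right) \left(660 + h{\left(19 \right)}\right)} = - \frac{3794825}{\left(-300\right) \left(-5\right) \left(660 + 1\right)} = - \frac{3794825}{1500 \cdot 661} = - \frac{3794825}{991500} = \left(-3794825\right) \frac{1}{991500} = - \frac{151793}{39660}$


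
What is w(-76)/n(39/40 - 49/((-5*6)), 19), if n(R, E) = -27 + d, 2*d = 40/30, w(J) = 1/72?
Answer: -1/1896 ≈ -0.00052743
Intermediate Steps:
w(J) = 1/72
d = ⅔ (d = (40/30)/2 = (40*(1/30))/2 = (½)*(4/3) = ⅔ ≈ 0.66667)
n(R, E) = -79/3 (n(R, E) = -27 + ⅔ = -79/3)
w(-76)/n(39/40 - 49/((-5*6)), 19) = 1/(72*(-79/3)) = (1/72)*(-3/79) = -1/1896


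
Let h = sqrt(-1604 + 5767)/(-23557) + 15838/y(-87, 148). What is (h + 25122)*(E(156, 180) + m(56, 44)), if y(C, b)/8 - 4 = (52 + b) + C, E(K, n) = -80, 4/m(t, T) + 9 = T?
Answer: -548249699/273 + 2796*sqrt(4163)/824495 ≈ -2.0082e+6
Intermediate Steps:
m(t, T) = 4/(-9 + T)
y(C, b) = 448 + 8*C + 8*b (y(C, b) = 32 + 8*((52 + b) + C) = 32 + 8*(52 + C + b) = 32 + (416 + 8*C + 8*b) = 448 + 8*C + 8*b)
h = 7919/468 - sqrt(4163)/23557 (h = sqrt(-1604 + 5767)/(-23557) + 15838/(448 + 8*(-87) + 8*148) = sqrt(4163)*(-1/23557) + 15838/(448 - 696 + 1184) = -sqrt(4163)/23557 + 15838/936 = -sqrt(4163)/23557 + 15838*(1/936) = -sqrt(4163)/23557 + 7919/468 = 7919/468 - sqrt(4163)/23557 ≈ 16.918)
(h + 25122)*(E(156, 180) + m(56, 44)) = ((7919/468 - sqrt(4163)/23557) + 25122)*(-80 + 4/(-9 + 44)) = (11765015/468 - sqrt(4163)/23557)*(-80 + 4/35) = (11765015/468 - sqrt(4163)/23557)*(-2796/35) = -548249699/273 + 2796*sqrt(4163)/824495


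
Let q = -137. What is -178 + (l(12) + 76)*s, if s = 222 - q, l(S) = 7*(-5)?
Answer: 14541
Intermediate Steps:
l(S) = -35
s = 359 (s = 222 - 1*(-137) = 222 + 137 = 359)
-178 + (l(12) + 76)*s = -178 + (-35 + 76)*359 = -178 + 41*359 = -178 + 14719 = 14541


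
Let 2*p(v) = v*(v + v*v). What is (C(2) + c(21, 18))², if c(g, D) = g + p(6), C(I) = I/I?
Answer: 21904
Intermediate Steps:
p(v) = v*(v + v²)/2 (p(v) = (v*(v + v*v))/2 = (v*(v + v²))/2 = v*(v + v²)/2)
C(I) = 1
c(g, D) = 126 + g (c(g, D) = g + (½)*6²*(1 + 6) = g + (½)*36*7 = g + 126 = 126 + g)
(C(2) + c(21, 18))² = (1 + (126 + 21))² = (1 + 147)² = 148² = 21904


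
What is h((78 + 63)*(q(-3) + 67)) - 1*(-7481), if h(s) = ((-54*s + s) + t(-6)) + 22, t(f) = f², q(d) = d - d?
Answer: -493152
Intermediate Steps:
q(d) = 0
h(s) = 58 - 53*s (h(s) = ((-54*s + s) + (-6)²) + 22 = (-53*s + 36) + 22 = (36 - 53*s) + 22 = 58 - 53*s)
h((78 + 63)*(q(-3) + 67)) - 1*(-7481) = (58 - 53*(78 + 63)*(0 + 67)) - 1*(-7481) = (58 - 7473*67) + 7481 = (58 - 53*9447) + 7481 = (58 - 500691) + 7481 = -500633 + 7481 = -493152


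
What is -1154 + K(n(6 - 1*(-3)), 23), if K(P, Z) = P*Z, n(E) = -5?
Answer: -1269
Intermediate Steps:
-1154 + K(n(6 - 1*(-3)), 23) = -1154 - 5*23 = -1154 - 115 = -1269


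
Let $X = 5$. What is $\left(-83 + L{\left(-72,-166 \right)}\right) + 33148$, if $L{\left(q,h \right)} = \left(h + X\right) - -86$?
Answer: $32990$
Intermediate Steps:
$L{\left(q,h \right)} = 91 + h$ ($L{\left(q,h \right)} = \left(h + 5\right) - -86 = \left(5 + h\right) + 86 = 91 + h$)
$\left(-83 + L{\left(-72,-166 \right)}\right) + 33148 = \left(-83 + \left(91 - 166\right)\right) + 33148 = \left(-83 - 75\right) + 33148 = -158 + 33148 = 32990$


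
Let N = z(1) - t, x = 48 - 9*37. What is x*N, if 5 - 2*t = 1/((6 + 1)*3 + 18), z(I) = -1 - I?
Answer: 16625/13 ≈ 1278.8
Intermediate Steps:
x = -285 (x = 48 - 333 = -285)
t = 97/39 (t = 5/2 - 1/(2*((6 + 1)*3 + 18)) = 5/2 - 1/(2*(7*3 + 18)) = 5/2 - 1/(2*(21 + 18)) = 5/2 - 1/2/39 = 5/2 - 1/2*1/39 = 5/2 - 1/78 = 97/39 ≈ 2.4872)
N = -175/39 (N = (-1 - 1*1) - 1*97/39 = (-1 - 1) - 97/39 = -2 - 97/39 = -175/39 ≈ -4.4872)
x*N = -285*(-175/39) = 16625/13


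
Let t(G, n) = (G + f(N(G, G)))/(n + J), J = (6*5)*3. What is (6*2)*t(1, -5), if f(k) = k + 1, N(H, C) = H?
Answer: 36/85 ≈ 0.42353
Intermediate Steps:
J = 90 (J = 30*3 = 90)
f(k) = 1 + k
t(G, n) = (1 + 2*G)/(90 + n) (t(G, n) = (G + (1 + G))/(n + 90) = (1 + 2*G)/(90 + n))
(6*2)*t(1, -5) = (6*2)*((1 + 2*1)/(90 - 5)) = 12*((1 + 2)/85) = 12*((1/85)*3) = 12*(3/85) = 36/85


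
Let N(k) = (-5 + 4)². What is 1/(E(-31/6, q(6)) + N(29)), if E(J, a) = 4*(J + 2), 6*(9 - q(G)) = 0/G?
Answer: -3/35 ≈ -0.085714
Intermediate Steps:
q(G) = 9 (q(G) = 9 - 0/G = 9 - ⅙*0 = 9 + 0 = 9)
E(J, a) = 8 + 4*J (E(J, a) = 4*(2 + J) = 8 + 4*J)
N(k) = 1 (N(k) = (-1)² = 1)
1/(E(-31/6, q(6)) + N(29)) = 1/((8 + 4*(-31/6)) + 1) = 1/((8 - 62/3) + 1) = 1/(-38/3 + 1) = 1/(-35/3) = -3/35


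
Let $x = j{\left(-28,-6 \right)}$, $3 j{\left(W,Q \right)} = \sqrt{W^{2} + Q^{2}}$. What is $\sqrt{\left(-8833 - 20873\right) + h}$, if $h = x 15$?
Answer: $\sqrt{-29706 + 10 \sqrt{205}} \approx 171.94 i$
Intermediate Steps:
$j{\left(W,Q \right)} = \frac{\sqrt{Q^{2} + W^{2}}}{3}$ ($j{\left(W,Q \right)} = \frac{\sqrt{W^{2} + Q^{2}}}{3} = \frac{\sqrt{Q^{2} + W^{2}}}{3}$)
$x = \frac{2 \sqrt{205}}{3}$ ($x = \frac{\sqrt{\left(-6\right)^{2} + \left(-28\right)^{2}}}{3} = \frac{\sqrt{36 + 784}}{3} = \frac{\sqrt{820}}{3} = \frac{2 \sqrt{205}}{3} \approx 9.5452$)
$h = 10 \sqrt{205}$ ($h = \frac{2 \sqrt{205}}{3} \cdot 15 = 10 \sqrt{205} \approx 143.18$)
$\sqrt{\left(-8833 - 20873\right) + h} = \sqrt{\left(-8833 - 20873\right) + 10 \sqrt{205}} = \sqrt{-29706 + 10 \sqrt{205}}$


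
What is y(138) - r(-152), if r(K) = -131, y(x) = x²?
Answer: 19175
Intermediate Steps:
y(138) - r(-152) = 138² - 1*(-131) = 19044 + 131 = 19175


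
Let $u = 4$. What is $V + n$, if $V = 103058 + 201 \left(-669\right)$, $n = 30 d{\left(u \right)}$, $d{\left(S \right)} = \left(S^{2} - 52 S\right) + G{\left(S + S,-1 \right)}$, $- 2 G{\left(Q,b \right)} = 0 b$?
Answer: $-37171$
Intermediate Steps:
$G{\left(Q,b \right)} = 0$ ($G{\left(Q,b \right)} = - \frac{0 b}{2} = \left(- \frac{1}{2}\right) 0 = 0$)
$d{\left(S \right)} = S^{2} - 52 S$ ($d{\left(S \right)} = \left(S^{2} - 52 S\right) + 0 = S^{2} - 52 S$)
$n = -5760$ ($n = 30 \cdot 4 \left(-52 + 4\right) = 30 \cdot 4 \left(-48\right) = 30 \left(-192\right) = -5760$)
$V = -31411$ ($V = 103058 - 134469 = -31411$)
$V + n = -31411 - 5760 = -37171$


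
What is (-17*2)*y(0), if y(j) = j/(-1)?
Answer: 0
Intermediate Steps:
y(j) = -j (y(j) = j*(-1) = -j)
(-17*2)*y(0) = (-17*2)*(-1*0) = -34*0 = 0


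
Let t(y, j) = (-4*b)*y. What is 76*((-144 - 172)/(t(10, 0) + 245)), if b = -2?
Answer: -24016/325 ≈ -73.895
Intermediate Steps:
t(y, j) = 8*y (t(y, j) = (-4*(-2))*y = 8*y)
76*((-144 - 172)/(t(10, 0) + 245)) = 76*((-144 - 172)/(8*10 + 245)) = 76*(-316/(80 + 245)) = 76*(-316/325) = -24016/325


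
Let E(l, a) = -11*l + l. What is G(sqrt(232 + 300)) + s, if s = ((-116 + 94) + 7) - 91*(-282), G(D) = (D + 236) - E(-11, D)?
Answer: 25773 + 2*sqrt(133) ≈ 25796.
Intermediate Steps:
E(l, a) = -10*l
G(D) = 126 + D (G(D) = (D + 236) - (-10)*(-11) = (236 + D) - 1*110 = (236 + D) - 110 = 126 + D)
s = 25647 (s = (-22 + 7) + 25662 = -15 + 25662 = 25647)
G(sqrt(232 + 300)) + s = (126 + sqrt(232 + 300)) + 25647 = (126 + sqrt(532)) + 25647 = (126 + 2*sqrt(133)) + 25647 = 25773 + 2*sqrt(133)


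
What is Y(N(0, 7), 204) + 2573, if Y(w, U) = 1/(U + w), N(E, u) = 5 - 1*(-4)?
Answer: 548050/213 ≈ 2573.0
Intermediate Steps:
N(E, u) = 9 (N(E, u) = 5 + 4 = 9)
Y(N(0, 7), 204) + 2573 = 1/(204 + 9) + 2573 = 1/213 + 2573 = 548050/213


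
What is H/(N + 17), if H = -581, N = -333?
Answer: 581/316 ≈ 1.8386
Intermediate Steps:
H/(N + 17) = -581/(-333 + 17) = -581/(-316) = -581*(-1/316) = 581/316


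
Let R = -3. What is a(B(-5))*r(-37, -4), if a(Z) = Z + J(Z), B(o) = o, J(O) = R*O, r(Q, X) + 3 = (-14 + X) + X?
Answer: -250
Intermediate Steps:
r(Q, X) = -17 + 2*X (r(Q, X) = -3 + ((-14 + X) + X) = -3 + (-14 + 2*X) = -17 + 2*X)
J(O) = -3*O
a(Z) = -2*Z (a(Z) = Z - 3*Z = -2*Z)
a(B(-5))*r(-37, -4) = (-2*(-5))*(-17 + 2*(-4)) = 10*(-17 - 8) = 10*(-25) = -250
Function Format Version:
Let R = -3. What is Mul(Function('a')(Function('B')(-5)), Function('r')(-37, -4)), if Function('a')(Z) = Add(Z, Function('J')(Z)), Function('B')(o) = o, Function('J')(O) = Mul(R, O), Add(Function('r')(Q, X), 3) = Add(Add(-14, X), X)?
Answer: -250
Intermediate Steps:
Function('r')(Q, X) = Add(-17, Mul(2, X)) (Function('r')(Q, X) = Add(-3, Add(Add(-14, X), X)) = Add(-3, Add(-14, Mul(2, X))) = Add(-17, Mul(2, X)))
Function('J')(O) = Mul(-3, O)
Function('a')(Z) = Mul(-2, Z) (Function('a')(Z) = Add(Z, Mul(-3, Z)) = Mul(-2, Z))
Mul(Function('a')(Function('B')(-5)), Function('r')(-37, -4)) = Mul(Mul(-2, -5), Add(-17, Mul(2, -4))) = Mul(10, Add(-17, -8)) = Mul(10, -25) = -250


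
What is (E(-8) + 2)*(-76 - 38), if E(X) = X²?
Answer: -7524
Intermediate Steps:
(E(-8) + 2)*(-76 - 38) = ((-8)² + 2)*(-76 - 38) = (64 + 2)*(-114) = 66*(-114) = -7524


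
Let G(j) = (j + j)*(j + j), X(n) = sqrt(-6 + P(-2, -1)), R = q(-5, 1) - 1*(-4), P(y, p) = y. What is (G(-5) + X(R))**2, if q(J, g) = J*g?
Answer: 9992 + 400*I*sqrt(2) ≈ 9992.0 + 565.69*I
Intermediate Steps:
R = -1 (R = -5*1 - 1*(-4) = -5 + 4 = -1)
X(n) = 2*I*sqrt(2) (X(n) = sqrt(-6 - 2) = sqrt(-8) = 2*I*sqrt(2))
G(j) = 4*j**2 (G(j) = (2*j)*(2*j) = 4*j**2)
(G(-5) + X(R))**2 = (4*(-5)**2 + 2*I*sqrt(2))**2 = (4*25 + 2*I*sqrt(2))**2 = (100 + 2*I*sqrt(2))**2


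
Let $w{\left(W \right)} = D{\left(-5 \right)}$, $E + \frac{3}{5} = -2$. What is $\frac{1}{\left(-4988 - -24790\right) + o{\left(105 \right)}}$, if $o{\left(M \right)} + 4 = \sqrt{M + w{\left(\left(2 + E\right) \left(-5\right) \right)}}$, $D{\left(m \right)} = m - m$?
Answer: $\frac{19798}{391960699} - \frac{\sqrt{105}}{391960699} \approx 5.0484 \cdot 10^{-5}$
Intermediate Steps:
$E = - \frac{13}{5}$ ($E = - \frac{3}{5} - 2 = - \frac{13}{5} \approx -2.6$)
$D{\left(m \right)} = 0$
$w{\left(W \right)} = 0$
$o{\left(M \right)} = -4 + \sqrt{M}$ ($o{\left(M \right)} = -4 + \sqrt{M + 0} = -4 + \sqrt{M}$)
$\frac{1}{\left(-4988 - -24790\right) + o{\left(105 \right)}} = \frac{1}{\left(-4988 - -24790\right) - \left(4 - \sqrt{105}\right)} = \frac{1}{\left(-4988 + 24790\right) - \left(4 - \sqrt{105}\right)} = \frac{1}{19802 - \left(4 - \sqrt{105}\right)} = \frac{1}{19798 + \sqrt{105}}$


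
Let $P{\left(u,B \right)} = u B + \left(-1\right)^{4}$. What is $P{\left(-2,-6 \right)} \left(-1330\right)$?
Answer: $-17290$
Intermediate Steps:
$P{\left(u,B \right)} = 1 + B u$ ($P{\left(u,B \right)} = B u + 1 = 1 + B u$)
$P{\left(-2,-6 \right)} \left(-1330\right) = \left(1 - -12\right) \left(-1330\right) = \left(1 + 12\right) \left(-1330\right) = 13 \left(-1330\right) = -17290$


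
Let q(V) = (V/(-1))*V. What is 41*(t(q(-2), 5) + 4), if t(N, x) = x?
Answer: 369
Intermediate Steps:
q(V) = -V**2 (q(V) = (V*(-1))*V = (-V)*V = -V**2)
41*(t(q(-2), 5) + 4) = 41*(5 + 4) = 41*9 = 369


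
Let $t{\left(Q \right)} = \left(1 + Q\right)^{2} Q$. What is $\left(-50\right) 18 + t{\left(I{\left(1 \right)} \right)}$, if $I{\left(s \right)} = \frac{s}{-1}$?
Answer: $-900$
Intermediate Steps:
$I{\left(s \right)} = - s$ ($I{\left(s \right)} = s \left(-1\right) = - s$)
$t{\left(Q \right)} = Q \left(1 + Q\right)^{2}$
$\left(-50\right) 18 + t{\left(I{\left(1 \right)} \right)} = \left(-50\right) 18 + \left(-1\right) 1 \left(1 - 1\right)^{2} = -900 - \left(1 - 1\right)^{2} = -900 - 0^{2} = -900 - 0 = -900 + 0 = -900$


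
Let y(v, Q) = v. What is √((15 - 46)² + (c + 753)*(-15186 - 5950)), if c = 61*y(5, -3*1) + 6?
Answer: I*√22487743 ≈ 4742.1*I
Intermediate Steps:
c = 311 (c = 61*5 + 6 = 305 + 6 = 311)
√((15 - 46)² + (c + 753)*(-15186 - 5950)) = √((15 - 46)² + (311 + 753)*(-15186 - 5950)) = √((-31)² + 1064*(-21136)) = √(961 - 22488704) = √(-22487743) = I*√22487743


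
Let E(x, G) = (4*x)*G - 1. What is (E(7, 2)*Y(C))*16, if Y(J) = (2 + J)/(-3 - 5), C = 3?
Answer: -550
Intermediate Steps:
E(x, G) = -1 + 4*G*x (E(x, G) = 4*G*x - 1 = -1 + 4*G*x)
Y(J) = -¼ - J/8 (Y(J) = (2 + J)/(-8) = (2 + J)*(-⅛) = -¼ - J/8)
(E(7, 2)*Y(C))*16 = ((-1 + 4*2*7)*(-¼ - ⅛*3))*16 = ((-1 + 56)*(-¼ - 3/8))*16 = (55*(-5/8))*16 = -275/8*16 = -550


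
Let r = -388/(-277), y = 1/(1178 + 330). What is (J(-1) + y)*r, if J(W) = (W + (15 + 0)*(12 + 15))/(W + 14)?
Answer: 349685/8033 ≈ 43.531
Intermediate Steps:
y = 1/1508 ≈ 0.00066313
r = 388/277 (r = -388*(-1/277) = 388/277 ≈ 1.4007)
J(W) = (405 + W)/(14 + W) (J(W) = (W + 15*27)/(14 + W) = (W + 405)/(14 + W) = (405 + W)/(14 + W))
(J(-1) + y)*r = ((405 - 1)/(14 - 1) + 1/1508)*(388/277) = (404/13 + 1/1508)*(388/277) = (3605/116)*(388/277) = 349685/8033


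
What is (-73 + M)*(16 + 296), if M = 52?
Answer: -6552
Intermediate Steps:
(-73 + M)*(16 + 296) = (-73 + 52)*(16 + 296) = -21*312 = -6552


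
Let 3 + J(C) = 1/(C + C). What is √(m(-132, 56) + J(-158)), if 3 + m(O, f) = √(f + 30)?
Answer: √(-149863 + 24964*√86)/158 ≈ 1.8084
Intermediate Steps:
m(O, f) = -3 + √(30 + f) (m(O, f) = -3 + √(f + 30) = -3 + √(30 + f))
J(C) = -3 + 1/(2*C) (J(C) = -3 + 1/(C + C) = -3 + 1/(2*C))
√(m(-132, 56) + J(-158)) = √((-3 + √(30 + 56)) + (-3 + (½)/(-158))) = √((-3 + √86) + (-3 + (½)*(-1/158))) = √((-3 + √86) + (-3 - 1/316)) = √((-3 + √86) - 949/316) = √(-1897/316 + √86)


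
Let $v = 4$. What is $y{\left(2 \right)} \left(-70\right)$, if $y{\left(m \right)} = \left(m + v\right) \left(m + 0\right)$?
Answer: $-840$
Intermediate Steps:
$y{\left(m \right)} = m \left(4 + m\right)$ ($y{\left(m \right)} = \left(m + 4\right) \left(m + 0\right) = \left(4 + m\right) m = m \left(4 + m\right)$)
$y{\left(2 \right)} \left(-70\right) = 2 \left(4 + 2\right) \left(-70\right) = 2 \cdot 6 \left(-70\right) = 12 \left(-70\right) = -840$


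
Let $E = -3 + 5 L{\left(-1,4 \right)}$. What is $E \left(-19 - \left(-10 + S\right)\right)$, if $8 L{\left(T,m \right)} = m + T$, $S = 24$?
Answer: $\frac{297}{8} \approx 37.125$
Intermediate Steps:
$L{\left(T,m \right)} = \frac{T}{8} + \frac{m}{8}$ ($L{\left(T,m \right)} = \frac{m + T}{8} = \frac{T + m}{8} = \frac{T}{8} + \frac{m}{8}$)
$E = - \frac{9}{8}$ ($E = -3 + 5 \left(\frac{1}{8} \left(-1\right) + \frac{1}{8} \cdot 4\right) = -3 + 5 \left(- \frac{1}{8} + \frac{1}{2}\right) = -3 + 5 \cdot \frac{3}{8} = -3 + \frac{15}{8} = - \frac{9}{8} \approx -1.125$)
$E \left(-19 - \left(-10 + S\right)\right) = - \frac{9 \left(-19 + \left(10 - 24\right)\right)}{8} = - \frac{9 \left(-19 - 14\right)}{8} = \left(- \frac{9}{8}\right) \left(-33\right) = \frac{297}{8}$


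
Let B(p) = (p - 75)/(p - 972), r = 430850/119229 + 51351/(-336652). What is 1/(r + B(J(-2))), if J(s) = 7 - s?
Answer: 1431612966652/5053072270813 ≈ 0.28332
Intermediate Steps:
r = 138923985821/40138681308 (r = 430850*(1/119229) + 51351*(-1/336652) = 430850/119229 - 51351/336652 = 138923985821/40138681308 ≈ 3.4611)
B(p) = (-75 + p)/(-972 + p)
1/(r + B(J(-2))) = 1/(138923985821/40138681308 + (-75 + (7 - 1*(-2)))/(-972 + (7 - 1*(-2)))) = 1/(138923985821/40138681308 + (-75 + (7 + 2))/(-972 + (7 + 2))) = 1/(138923985821/40138681308 + (-75 + 9)/(-972 + 9)) = 1/(138923985821/40138681308 - 66/(-963)) = 1/(138923985821/40138681308 - 1/963*(-66)) = 1/(138923985821/40138681308 + 22/321) = 1/(5053072270813/1431612966652) = 1431612966652/5053072270813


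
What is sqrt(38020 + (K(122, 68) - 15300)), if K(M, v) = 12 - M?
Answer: sqrt(22610) ≈ 150.37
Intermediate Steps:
sqrt(38020 + (K(122, 68) - 15300)) = sqrt(38020 + ((12 - 1*122) - 15300)) = sqrt(38020 + ((12 - 122) - 15300)) = sqrt(38020 + (-110 - 15300)) = sqrt(38020 - 15410) = sqrt(22610)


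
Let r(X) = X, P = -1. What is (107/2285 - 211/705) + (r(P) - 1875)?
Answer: -120900080/64437 ≈ -1876.3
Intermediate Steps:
(107/2285 - 211/705) + (r(P) - 1875) = (107/2285 - 211/705) + (-1 - 1875) = (107*(1/2285) - 211*1/705) - 1876 = (107/2285 - 211/705) - 1876 = -16268/64437 - 1876 = -120900080/64437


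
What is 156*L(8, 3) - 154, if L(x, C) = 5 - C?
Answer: 158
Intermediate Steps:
156*L(8, 3) - 154 = 156*(5 - 1*3) - 154 = 156*(5 - 3) - 154 = 156*2 - 154 = 312 - 154 = 158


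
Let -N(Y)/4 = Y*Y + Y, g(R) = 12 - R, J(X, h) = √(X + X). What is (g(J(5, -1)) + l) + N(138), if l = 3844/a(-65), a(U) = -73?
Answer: -5604112/73 - √10 ≈ -76772.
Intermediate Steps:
J(X, h) = √2*√X (J(X, h) = √(2*X) = √2*√X)
N(Y) = -4*Y - 4*Y² (N(Y) = -4*(Y*Y + Y) = -4*(Y² + Y) = -4*(Y + Y²) = -4*Y - 4*Y²)
l = -3844/73 (l = 3844/(-73) = 3844*(-1/73) = -3844/73 ≈ -52.658)
(g(J(5, -1)) + l) + N(138) = ((12 - √2*√5) - 3844/73) - 4*138*(1 + 138) = ((12 - √10) - 3844/73) - 4*138*139 = (-2968/73 - √10) - 76728 = -5604112/73 - √10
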